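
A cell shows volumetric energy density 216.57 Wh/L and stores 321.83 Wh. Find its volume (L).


V = E / ED = 321.83 / 216.57 = 1.486 L

1.486 L


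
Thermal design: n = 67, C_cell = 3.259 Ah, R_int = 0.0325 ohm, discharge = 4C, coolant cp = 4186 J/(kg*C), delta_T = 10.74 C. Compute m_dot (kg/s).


Step 1: I = 4 * 3.259 = 13.036 A
Step 2: Q_cell = I^2 * R = 13.036^2 * 0.0325 = 5.523 W
Step 3: Q_total = 67 * 5.523 = 370.04 W
Step 4: m_dot = Q_total / (cp * dT) = 370.04 / (4186 * 10.74) = 0.008231 kg/s

0.008231 kg/s


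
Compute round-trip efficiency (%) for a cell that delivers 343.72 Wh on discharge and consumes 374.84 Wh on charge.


Round-trip efficiency = 343.72/374.84 * 100% = 91.70%

91.70%


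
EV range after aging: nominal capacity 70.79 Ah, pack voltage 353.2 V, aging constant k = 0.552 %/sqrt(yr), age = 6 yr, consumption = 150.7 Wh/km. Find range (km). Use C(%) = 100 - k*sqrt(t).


Step 1: capacity retention = 100 - 0.552 * sqrt(6) = 100 - 0.552 * 2.4495 = 98.648%
Step 2: C_now = 70.79 * 98.648/100 = 69.833 Ah
Step 3: E_pack = V * C_now = 353.2 * 69.833 = 24665 Wh
Step 4: range = E_pack / consumption = 24665 / 150.7 = 163.7 km

163.7 km


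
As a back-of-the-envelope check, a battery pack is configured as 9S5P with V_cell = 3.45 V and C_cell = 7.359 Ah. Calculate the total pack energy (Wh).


E = Ns * Vcell * Np * Ccell = 9 * 3.45 * 5 * 7.359 = 1142 Wh

1142 Wh


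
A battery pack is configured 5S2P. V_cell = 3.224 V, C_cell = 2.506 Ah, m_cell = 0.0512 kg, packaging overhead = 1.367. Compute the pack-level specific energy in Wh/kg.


Step 1: V_pack = 5 * 3.224 = 16.12 V
Step 2: C_pack = 2 * 2.506 = 5.012 Ah
Step 3: E_pack = V_pack * C_pack = 16.12 * 5.012 = 80.793 Wh
Step 4: m_pack = 5 * 2 * 0.0512 * 1.367 = 0.6999 kg
Step 5: ED = E_pack / m_pack = 80.793 / 0.6999 = 115.4 Wh/kg

115.4 Wh/kg


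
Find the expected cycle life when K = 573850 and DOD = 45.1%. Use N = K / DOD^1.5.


DOD^1.5 = 302.88
N = K / DOD^1.5 = 573850 / 302.88 = 1895

1895 cycles


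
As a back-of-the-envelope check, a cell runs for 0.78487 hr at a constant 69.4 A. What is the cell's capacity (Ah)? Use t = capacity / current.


C = I * t = 69.4 * 0.78487 = 54.47 Ah

54.47 Ah


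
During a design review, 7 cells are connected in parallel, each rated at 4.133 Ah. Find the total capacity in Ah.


C_total = 7 * 4.133 = 28.931 Ah

28.931 Ah


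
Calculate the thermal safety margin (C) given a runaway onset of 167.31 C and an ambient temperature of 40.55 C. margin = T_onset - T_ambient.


Safety margin = 167.31 C - 40.55 C = 126.76 C

126.76 C


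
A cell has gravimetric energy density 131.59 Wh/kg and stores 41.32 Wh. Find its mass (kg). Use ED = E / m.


m = E / ED = 41.32 / 131.59 = 0.3140 kg

0.3140 kg


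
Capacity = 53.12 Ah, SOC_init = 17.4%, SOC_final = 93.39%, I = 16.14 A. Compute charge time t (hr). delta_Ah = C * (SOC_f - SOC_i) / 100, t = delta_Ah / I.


delta_Ah = 53.12 * (93.39 - 17.4) / 100 = 40.366 Ah
t = delta_Ah / I = 40.366 / 16.14 = 2.501 hr

2.501 hr


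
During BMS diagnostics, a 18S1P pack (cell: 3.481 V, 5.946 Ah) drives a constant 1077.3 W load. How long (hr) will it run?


Step 1: E_pack = Ns * V_cell * Np * C_cell = 18 * 3.481 * 1 * 5.946 = 372.56 Wh
Step 2: t = E_pack / P = 372.56 / 1077.3 = 0.3458 hr

0.3458 hr


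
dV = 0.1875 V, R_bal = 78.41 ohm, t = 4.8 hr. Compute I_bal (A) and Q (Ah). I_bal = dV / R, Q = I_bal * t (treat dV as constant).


I_bal = dV / R = 0.1875 / 78.41 = 0.0023913 A
Q = I_bal * t = 0.0023913 * 4.8 = 0.01148 Ah

I=0.0023913 A, Q=0.01148 Ah


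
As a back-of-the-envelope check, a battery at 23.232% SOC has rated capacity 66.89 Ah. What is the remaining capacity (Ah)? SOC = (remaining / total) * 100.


remaining = SOC / 100 * total = 23.232 / 100 * 66.89 = 15.54 Ah

15.54 Ah


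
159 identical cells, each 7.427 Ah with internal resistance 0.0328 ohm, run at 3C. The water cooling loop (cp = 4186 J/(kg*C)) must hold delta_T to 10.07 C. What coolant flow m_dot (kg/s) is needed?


Step 1: I = 3 * 7.427 = 22.281 A
Step 2: Q_cell = I^2 * R = 22.281^2 * 0.0328 = 16.283 W
Step 3: Q_total = 159 * 16.283 = 2589 W
Step 4: m_dot = Q_total / (cp * dT) = 2589 / (4186 * 10.07) = 0.06142 kg/s

0.06142 kg/s


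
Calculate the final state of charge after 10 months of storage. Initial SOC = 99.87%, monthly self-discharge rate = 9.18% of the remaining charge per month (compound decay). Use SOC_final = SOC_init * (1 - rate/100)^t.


decay = (1 - 9.18/100)^10 = 0.38178
SOC_final = 99.87 * 0.38178 = 38.13%

38.13%


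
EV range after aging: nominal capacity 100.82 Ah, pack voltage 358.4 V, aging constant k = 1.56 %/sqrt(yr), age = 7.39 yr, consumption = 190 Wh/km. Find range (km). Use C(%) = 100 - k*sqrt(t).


Step 1: capacity retention = 100 - 1.56 * sqrt(7.39) = 100 - 1.56 * 2.7185 = 95.759%
Step 2: C_now = 100.82 * 95.759/100 = 96.544 Ah
Step 3: E_pack = V * C_now = 358.4 * 96.544 = 34601 Wh
Step 4: range = E_pack / consumption = 34601 / 190 = 182.1 km

182.1 km


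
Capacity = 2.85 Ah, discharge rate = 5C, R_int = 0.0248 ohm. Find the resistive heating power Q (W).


Step 1: I = C_rate * capacity = 5 * 2.85 = 14.25 A
Step 2: Q = I^2 * R = 14.25^2 * 0.0248 = 203.06 * 0.0248 = 5.036 W

5.036 W


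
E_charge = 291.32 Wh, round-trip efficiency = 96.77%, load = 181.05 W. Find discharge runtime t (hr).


Step 1: E_discharge = eta/100 * E_charge = 96.77/100 * 291.32 = 281.91 Wh
Step 2: t = E_discharge / P = 281.91 / 181.05 = 1.557 hr

1.557 hr


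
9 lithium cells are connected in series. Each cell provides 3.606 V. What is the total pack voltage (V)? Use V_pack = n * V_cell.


With 9 cells in series at 3.606 V each, V_pack = 32.454 V

32.454 V


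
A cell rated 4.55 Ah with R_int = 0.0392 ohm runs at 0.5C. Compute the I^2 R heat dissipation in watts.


Step 1: I = C_rate * capacity = 0.5 * 4.55 = 2.275 A
Step 2: Q = I^2 * R = 2.275^2 * 0.0392 = 5.1756 * 0.0392 = 0.2029 W

0.2029 W


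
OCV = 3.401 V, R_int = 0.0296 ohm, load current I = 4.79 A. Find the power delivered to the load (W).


Step 1: V_terminal = OCV - I*R = 3.401 - 4.79 * 0.0296 = 3.2592 V
Step 2: P_out = V_terminal * I = 3.2592 * 4.79 = 15.61 W

15.61 W


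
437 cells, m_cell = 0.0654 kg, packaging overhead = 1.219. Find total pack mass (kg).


Cell mass sum = 437 * 0.0654 = 28.58 kg
With overhead 1.219: m_pack = 28.58 * 1.219 = 34.84 kg

34.84 kg


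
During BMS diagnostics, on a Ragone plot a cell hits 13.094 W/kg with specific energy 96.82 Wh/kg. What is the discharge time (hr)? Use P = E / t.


t = E / P = 96.82 / 13.094 = 7.394 hr

7.394 hr


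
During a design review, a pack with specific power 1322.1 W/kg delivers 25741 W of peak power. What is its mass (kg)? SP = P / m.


m = P / SP = 25741 / 1322.1 = 19.47 kg

19.47 kg


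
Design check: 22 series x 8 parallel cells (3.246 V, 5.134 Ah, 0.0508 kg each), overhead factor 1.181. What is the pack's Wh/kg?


Step 1: V_pack = 22 * 3.246 = 71.412 V
Step 2: C_pack = 8 * 5.134 = 41.072 Ah
Step 3: E_pack = V_pack * C_pack = 71.412 * 41.072 = 2933 Wh
Step 4: m_pack = 22 * 8 * 0.0508 * 1.181 = 10.559 kg
Step 5: ED = E_pack / m_pack = 2933 / 10.559 = 277.8 Wh/kg

277.8 Wh/kg


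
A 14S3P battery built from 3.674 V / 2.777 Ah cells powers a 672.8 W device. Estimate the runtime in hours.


Step 1: E_pack = Ns * V_cell * Np * C_cell = 14 * 3.674 * 3 * 2.777 = 428.51 Wh
Step 2: t = E_pack / P = 428.51 / 672.8 = 0.6369 hr

0.6369 hr


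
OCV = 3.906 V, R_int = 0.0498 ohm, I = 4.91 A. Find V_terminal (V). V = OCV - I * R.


V = OCV - I*R = 3.906 - 4.91 * 0.0498 = 3.661 V

3.661 V


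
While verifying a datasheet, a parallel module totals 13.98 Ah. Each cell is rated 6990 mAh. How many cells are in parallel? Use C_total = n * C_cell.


Convert: C_cell = 6990 mAh = 6.99 Ah
n = C_total / C_cell = 13.98 / 6.99 = 2

2


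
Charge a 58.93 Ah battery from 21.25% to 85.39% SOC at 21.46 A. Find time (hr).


delta_Ah = 58.93 * (85.39 - 21.25) / 100 = 37.798 Ah
t = delta_Ah / I = 37.798 / 21.46 = 1.761 hr

1.761 hr


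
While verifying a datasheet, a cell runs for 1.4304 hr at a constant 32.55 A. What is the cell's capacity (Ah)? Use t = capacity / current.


C = I * t = 32.55 * 1.4304 = 46.56 Ah

46.56 Ah


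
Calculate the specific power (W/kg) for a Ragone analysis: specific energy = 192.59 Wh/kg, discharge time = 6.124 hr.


P_specific = E / t = 192.59 / 6.124 = 31.45 W/kg

31.45 W/kg


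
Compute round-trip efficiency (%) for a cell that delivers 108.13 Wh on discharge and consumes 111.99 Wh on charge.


eta_e = E_dis / E_chg * 100 = 108.13 / 111.99 * 100 = 96.55%

96.55%


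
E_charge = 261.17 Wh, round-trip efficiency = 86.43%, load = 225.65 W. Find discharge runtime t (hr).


Step 1: E_discharge = eta/100 * E_charge = 86.43/100 * 261.17 = 225.73 Wh
Step 2: t = E_discharge / P = 225.73 / 225.65 = 1.000 hr

1.000 hr


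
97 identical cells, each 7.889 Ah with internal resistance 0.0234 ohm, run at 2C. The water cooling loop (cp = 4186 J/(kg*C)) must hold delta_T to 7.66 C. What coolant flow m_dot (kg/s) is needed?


Step 1: I = 2 * 7.889 = 15.778 A
Step 2: Q_cell = I^2 * R = 15.778^2 * 0.0234 = 5.8253 W
Step 3: Q_total = 97 * 5.8253 = 565.05 W
Step 4: m_dot = Q_total / (cp * dT) = 565.05 / (4186 * 7.66) = 0.01762 kg/s

0.01762 kg/s


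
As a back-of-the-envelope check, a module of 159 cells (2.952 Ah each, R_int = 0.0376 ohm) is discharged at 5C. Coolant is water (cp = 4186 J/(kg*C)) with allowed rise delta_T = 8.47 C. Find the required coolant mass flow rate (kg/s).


Step 1: I = 5 * 2.952 = 14.76 A
Step 2: Q_cell = I^2 * R = 14.76^2 * 0.0376 = 8.1914 W
Step 3: Q_total = 159 * 8.1914 = 1302.4 W
Step 4: m_dot = Q_total / (cp * dT) = 1302.4 / (4186 * 8.47) = 0.03673 kg/s

0.03673 kg/s


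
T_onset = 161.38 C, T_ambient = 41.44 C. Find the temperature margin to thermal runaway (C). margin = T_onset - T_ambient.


Safety margin = 161.38 C - 41.44 C = 119.94 C

119.94 C


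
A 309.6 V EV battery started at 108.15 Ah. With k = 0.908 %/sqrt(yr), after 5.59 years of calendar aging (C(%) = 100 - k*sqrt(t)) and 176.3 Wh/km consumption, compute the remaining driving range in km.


Step 1: capacity retention = 100 - 0.908 * sqrt(5.59) = 100 - 0.908 * 2.3643 = 97.853%
Step 2: C_now = 108.15 * 97.853/100 = 105.83 Ah
Step 3: E_pack = V * C_now = 309.6 * 105.83 = 32765 Wh
Step 4: range = E_pack / consumption = 32765 / 176.3 = 185.8 km

185.8 km


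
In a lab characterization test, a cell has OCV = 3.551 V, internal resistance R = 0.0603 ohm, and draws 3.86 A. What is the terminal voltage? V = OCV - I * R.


V = OCV - I*R = 3.551 - 3.86 * 0.0603 = 3.318 V

3.318 V


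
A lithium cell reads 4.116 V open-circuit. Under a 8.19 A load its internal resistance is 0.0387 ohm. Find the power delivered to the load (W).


Step 1: V_terminal = OCV - I*R = 4.116 - 8.19 * 0.0387 = 3.799 V
Step 2: P_out = V_terminal * I = 3.799 * 8.19 = 31.11 W

31.11 W


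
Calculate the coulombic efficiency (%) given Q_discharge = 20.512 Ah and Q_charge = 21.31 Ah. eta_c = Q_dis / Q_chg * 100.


Coulombic efficiency = 20.512/21.31 * 100% = 96.26%

96.26%


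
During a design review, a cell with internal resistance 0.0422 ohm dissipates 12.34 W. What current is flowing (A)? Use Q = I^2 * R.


I = sqrt(Q / R) = sqrt(12.34 / 0.0422) = sqrt(292.42) = 17.10 A

17.10 A


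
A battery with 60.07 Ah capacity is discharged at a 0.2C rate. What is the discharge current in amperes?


At 0.2C: I = 0.2 * 60.07 Ah = 12.014 A

12.014 A


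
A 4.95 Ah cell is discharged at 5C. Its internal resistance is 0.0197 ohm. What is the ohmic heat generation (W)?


Step 1: I = C_rate * capacity = 5 * 4.95 = 24.75 A
Step 2: Q = I^2 * R = 24.75^2 * 0.0197 = 612.56 * 0.0197 = 12.07 W

12.07 W


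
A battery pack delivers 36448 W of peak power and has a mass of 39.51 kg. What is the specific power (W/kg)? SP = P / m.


Specific power = 36448 W / 39.51 kg = 922.5 W/kg

922.5 W/kg


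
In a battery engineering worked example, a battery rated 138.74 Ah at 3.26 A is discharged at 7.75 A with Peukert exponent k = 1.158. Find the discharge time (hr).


t_rated = C / I_rated = 138.74 / 3.26 = 42.558 hr
(I_rated/I)^k = (0.42065)^1.158 = 0.36686
t = t_rated * (I_rated/I)^k = 42.558 * 0.36686 = 15.61 hr

15.61 hr


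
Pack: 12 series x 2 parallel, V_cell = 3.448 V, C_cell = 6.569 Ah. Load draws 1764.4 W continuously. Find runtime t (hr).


Step 1: E_pack = Ns * V_cell * Np * C_cell = 12 * 3.448 * 2 * 6.569 = 543.6 Wh
Step 2: t = E_pack / P = 543.6 / 1764.4 = 0.3081 hr

0.3081 hr


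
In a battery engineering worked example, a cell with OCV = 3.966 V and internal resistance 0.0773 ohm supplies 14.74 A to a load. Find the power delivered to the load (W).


Step 1: V_terminal = OCV - I*R = 3.966 - 14.74 * 0.0773 = 2.8266 V
Step 2: P_out = V_terminal * I = 2.8266 * 14.74 = 41.66 W

41.66 W


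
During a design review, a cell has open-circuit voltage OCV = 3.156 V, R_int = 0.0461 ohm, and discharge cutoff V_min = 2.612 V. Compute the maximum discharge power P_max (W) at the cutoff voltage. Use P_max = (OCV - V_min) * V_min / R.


P_max = (OCV - V_min) * V_min / R = (3.156 - 2.612) * 2.612 / 0.0461 = 0.544 * 2.612 / 0.0461 = 30.82 W

30.82 W


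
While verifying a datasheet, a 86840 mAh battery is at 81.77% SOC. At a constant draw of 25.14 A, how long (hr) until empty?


Convert: C_total = 86840 mAh = 86.84 Ah
Step 1: remaining = SOC/100 * C_total = 81.77/100 * 86.84 = 71.009 Ah
Step 2: t = remaining / I = 71.009 / 25.14 = 2.825 hr

2.825 hr


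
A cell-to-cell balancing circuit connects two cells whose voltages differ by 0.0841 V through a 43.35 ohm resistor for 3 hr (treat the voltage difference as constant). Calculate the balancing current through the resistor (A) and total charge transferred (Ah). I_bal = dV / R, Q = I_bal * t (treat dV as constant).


I_bal = dV / R = 0.0841 / 43.35 = 0.00194 A
Q = I_bal * t = 0.00194 * 3 = 0.005820 Ah

I=0.00194 A, Q=0.005820 Ah


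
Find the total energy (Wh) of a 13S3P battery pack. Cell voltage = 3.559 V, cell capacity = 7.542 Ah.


V_pack = 13 * 3.559 = 46.267 V
C_pack = 3 * 7.542 = 22.626 Ah
E = V_pack * C_pack = 46.267 * 22.626 = 1047 Wh

1047 Wh


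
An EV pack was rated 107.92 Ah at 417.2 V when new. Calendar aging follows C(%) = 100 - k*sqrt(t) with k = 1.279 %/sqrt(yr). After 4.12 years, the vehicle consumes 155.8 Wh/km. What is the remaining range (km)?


Step 1: capacity retention = 100 - 1.279 * sqrt(4.12) = 100 - 1.279 * 2.0298 = 97.404%
Step 2: C_now = 107.92 * 97.404/100 = 105.12 Ah
Step 3: E_pack = V * C_now = 417.2 * 105.12 = 43856 Wh
Step 4: range = E_pack / consumption = 43856 / 155.8 = 281.5 km

281.5 km


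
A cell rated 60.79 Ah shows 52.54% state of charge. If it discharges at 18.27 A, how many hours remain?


Step 1: remaining = SOC/100 * C_total = 52.54/100 * 60.79 = 31.939 Ah
Step 2: t = remaining / I = 31.939 / 18.27 = 1.748 hr

1.748 hr


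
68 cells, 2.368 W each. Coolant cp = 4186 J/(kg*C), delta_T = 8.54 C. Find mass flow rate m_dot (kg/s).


Step 1: Total heat Q = 68 * 2.368 W = 161.02 W
Step 2: denom = cp * dT = 4186 * 8.54 = 35748
Step 3: m_dot = 161.02 / 35748 = 0.004504 kg/s

0.004504 kg/s


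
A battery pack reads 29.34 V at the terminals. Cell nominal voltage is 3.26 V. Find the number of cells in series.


n = V_pack / V_cell = 29.34 / 3.26 = 9

9


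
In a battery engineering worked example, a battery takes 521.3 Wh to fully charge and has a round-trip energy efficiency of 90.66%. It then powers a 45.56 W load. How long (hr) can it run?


Step 1: E_discharge = eta/100 * E_charge = 90.66/100 * 521.3 = 472.61 Wh
Step 2: t = E_discharge / P = 472.61 / 45.56 = 10.37 hr

10.37 hr


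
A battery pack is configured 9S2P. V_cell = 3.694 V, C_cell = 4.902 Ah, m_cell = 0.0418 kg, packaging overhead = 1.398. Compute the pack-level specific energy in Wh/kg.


Step 1: V_pack = 9 * 3.694 = 33.246 V
Step 2: C_pack = 2 * 4.902 = 9.804 Ah
Step 3: E_pack = V_pack * C_pack = 33.246 * 9.804 = 325.94 Wh
Step 4: m_pack = 9 * 2 * 0.0418 * 1.398 = 1.0519 kg
Step 5: ED = E_pack / m_pack = 325.94 / 1.0519 = 309.9 Wh/kg

309.9 Wh/kg


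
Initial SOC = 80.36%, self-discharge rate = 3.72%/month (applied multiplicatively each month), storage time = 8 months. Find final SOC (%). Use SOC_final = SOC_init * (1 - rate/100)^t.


decay = (1 - 3.72/100)^8 = 0.73839
SOC_final = 80.36 * 0.73839 = 59.34%

59.34%


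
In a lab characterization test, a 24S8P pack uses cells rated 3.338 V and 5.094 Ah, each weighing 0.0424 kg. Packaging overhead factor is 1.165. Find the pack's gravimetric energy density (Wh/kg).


Step 1: V_pack = 24 * 3.338 = 80.112 V
Step 2: C_pack = 8 * 5.094 = 40.752 Ah
Step 3: E_pack = V_pack * C_pack = 80.112 * 40.752 = 3264.7 Wh
Step 4: m_pack = 24 * 8 * 0.0424 * 1.165 = 9.484 kg
Step 5: ED = E_pack / m_pack = 3264.7 / 9.484 = 344.2 Wh/kg

344.2 Wh/kg


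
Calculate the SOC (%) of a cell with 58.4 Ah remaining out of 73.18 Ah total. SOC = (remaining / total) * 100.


SOC = (remaining / total) * 100 = (58.4 / 73.18) * 100 = 79.80%

79.80%


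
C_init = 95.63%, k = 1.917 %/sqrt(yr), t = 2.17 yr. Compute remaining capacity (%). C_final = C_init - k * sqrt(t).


Step 1: sqrt(2.17 yr) = 1.4731
Step 2: drop = 1.917 * 1.4731 = 2.8239
Step 3: C_final = 95.63 - 2.8239 = 92.81%

92.81%


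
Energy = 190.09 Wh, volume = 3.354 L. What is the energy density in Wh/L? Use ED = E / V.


ED = E / V = 190.09 / 3.354 = 56.68 Wh/L

56.68 Wh/L


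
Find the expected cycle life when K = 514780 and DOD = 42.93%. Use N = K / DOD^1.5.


Step 1: DOD^1.5 = 42.93^1.5 = 281.28
Step 2: N = 514780 / 281.28 = 1830 cycles

1830 cycles


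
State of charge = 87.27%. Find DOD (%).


Complement of SOC: DOD = 100% - 87.27% = 12.73%

12.73%


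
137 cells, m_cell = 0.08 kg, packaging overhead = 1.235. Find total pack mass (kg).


Cell mass sum = 137 * 0.08 = 10.96 kg
With overhead 1.235: m_pack = 10.96 * 1.235 = 13.54 kg

13.54 kg


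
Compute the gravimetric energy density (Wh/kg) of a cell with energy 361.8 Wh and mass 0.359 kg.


ED = E / m = 361.8 / 0.359 = 1008 Wh/kg

1008 Wh/kg


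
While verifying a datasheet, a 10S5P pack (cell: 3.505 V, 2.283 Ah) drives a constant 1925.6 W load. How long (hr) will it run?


Step 1: E_pack = Ns * V_cell * Np * C_cell = 10 * 3.505 * 5 * 2.283 = 400.1 Wh
Step 2: t = E_pack / P = 400.1 / 1925.6 = 0.2078 hr

0.2078 hr


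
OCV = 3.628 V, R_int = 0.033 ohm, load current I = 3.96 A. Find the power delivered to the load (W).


Step 1: V_terminal = OCV - I*R = 3.628 - 3.96 * 0.033 = 3.4973 V
Step 2: P_out = V_terminal * I = 3.4973 * 3.96 = 13.85 W

13.85 W


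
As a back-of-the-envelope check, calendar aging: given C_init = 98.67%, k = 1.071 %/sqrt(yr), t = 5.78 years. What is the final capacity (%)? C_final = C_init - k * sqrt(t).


sqrt(t) = sqrt(5.78) = 2.4042
C_final = 98.67 - 1.071 * 2.4042 = 96.10%

96.10%


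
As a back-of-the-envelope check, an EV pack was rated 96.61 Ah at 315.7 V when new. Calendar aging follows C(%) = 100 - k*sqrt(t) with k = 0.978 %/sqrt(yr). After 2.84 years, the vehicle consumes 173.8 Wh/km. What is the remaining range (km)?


Step 1: capacity retention = 100 - 0.978 * sqrt(2.84) = 100 - 0.978 * 1.6852 = 98.352%
Step 2: C_now = 96.61 * 98.352/100 = 95.018 Ah
Step 3: E_pack = V * C_now = 315.7 * 95.018 = 29997 Wh
Step 4: range = E_pack / consumption = 29997 / 173.8 = 172.6 km

172.6 km


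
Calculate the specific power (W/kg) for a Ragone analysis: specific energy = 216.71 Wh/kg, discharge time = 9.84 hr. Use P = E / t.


Specific power = 216.71 Wh/kg / 9.84 hr = 22.02 W/kg

22.02 W/kg


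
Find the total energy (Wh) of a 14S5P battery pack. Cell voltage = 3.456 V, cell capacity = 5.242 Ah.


V_pack = 14 * 3.456 = 48.384 V
C_pack = 5 * 5.242 = 26.21 Ah
E = V_pack * C_pack = 48.384 * 26.21 = 1268 Wh

1268 Wh


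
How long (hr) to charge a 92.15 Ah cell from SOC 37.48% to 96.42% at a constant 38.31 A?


delta_Ah = 92.15 * (96.42 - 37.48) / 100 = 54.313 Ah
t = delta_Ah / I = 54.313 / 38.31 = 1.418 hr

1.418 hr


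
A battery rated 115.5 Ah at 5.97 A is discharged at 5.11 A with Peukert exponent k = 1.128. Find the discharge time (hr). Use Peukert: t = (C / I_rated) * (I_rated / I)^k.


t_rated = C / I_rated = 115.5 / 5.97 = 19.347 hr
(I_rated/I)^k = (1.1683)^1.128 = 1.1918
t = t_rated * (I_rated/I)^k = 19.347 * 1.1918 = 23.06 hr

23.06 hr


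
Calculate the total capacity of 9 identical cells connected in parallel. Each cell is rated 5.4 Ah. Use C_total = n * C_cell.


Parallel capacities add: 9 * 5.4 Ah = 48.6 Ah

48.6 Ah


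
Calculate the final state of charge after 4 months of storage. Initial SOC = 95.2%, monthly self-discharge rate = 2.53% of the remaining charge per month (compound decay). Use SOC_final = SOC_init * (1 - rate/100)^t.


decay = (1 - 2.53/100)^4 = 0.90258
SOC_final = 95.2 * 0.90258 = 85.93%

85.93%


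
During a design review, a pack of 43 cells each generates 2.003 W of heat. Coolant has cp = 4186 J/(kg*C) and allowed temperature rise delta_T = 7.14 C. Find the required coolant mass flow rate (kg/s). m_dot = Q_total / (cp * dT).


Step 1: Total heat Q = 43 * 2.003 W = 86.129 W
Step 2: denom = cp * dT = 4186 * 7.14 = 29888
Step 3: m_dot = 86.129 / 29888 = 0.002882 kg/s

0.002882 kg/s


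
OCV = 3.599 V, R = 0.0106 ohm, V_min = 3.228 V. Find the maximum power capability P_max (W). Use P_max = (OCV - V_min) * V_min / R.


P_max = (OCV - V_min) * V_min / R = (3.599 - 3.228) * 3.228 / 0.0106 = 0.371 * 3.228 / 0.0106 = 113.0 W

113.0 W


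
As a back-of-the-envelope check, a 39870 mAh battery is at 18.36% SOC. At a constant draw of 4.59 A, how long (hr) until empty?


Convert: C_total = 39870 mAh = 39.87 Ah
Step 1: remaining = SOC/100 * C_total = 18.36/100 * 39.87 = 7.3201 Ah
Step 2: t = remaining / I = 7.3201 / 4.59 = 1.595 hr

1.595 hr


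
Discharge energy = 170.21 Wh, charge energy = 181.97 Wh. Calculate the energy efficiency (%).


eta_e = E_dis / E_chg * 100 = 170.21 / 181.97 * 100 = 93.54%

93.54%


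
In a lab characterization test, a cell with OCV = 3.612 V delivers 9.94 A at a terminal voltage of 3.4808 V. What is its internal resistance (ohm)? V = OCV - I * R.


R = (OCV - V) / I = (3.612 - 3.4808) / 9.94 = 0.01320 ohm

0.01320 ohm


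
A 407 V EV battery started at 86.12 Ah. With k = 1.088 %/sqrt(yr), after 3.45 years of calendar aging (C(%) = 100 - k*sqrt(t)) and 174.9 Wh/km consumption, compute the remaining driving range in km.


Step 1: capacity retention = 100 - 1.088 * sqrt(3.45) = 100 - 1.088 * 1.8574 = 97.979%
Step 2: C_now = 86.12 * 97.979/100 = 84.38 Ah
Step 3: E_pack = V * C_now = 407 * 84.38 = 34343 Wh
Step 4: range = E_pack / consumption = 34343 / 174.9 = 196.4 km

196.4 km


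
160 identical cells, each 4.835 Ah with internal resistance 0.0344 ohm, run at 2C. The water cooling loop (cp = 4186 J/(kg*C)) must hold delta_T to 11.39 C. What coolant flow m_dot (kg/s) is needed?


Step 1: I = 2 * 4.835 = 9.67 A
Step 2: Q_cell = I^2 * R = 9.67^2 * 0.0344 = 3.2167 W
Step 3: Q_total = 160 * 3.2167 = 514.67 W
Step 4: m_dot = Q_total / (cp * dT) = 514.67 / (4186 * 11.39) = 0.01079 kg/s

0.01079 kg/s


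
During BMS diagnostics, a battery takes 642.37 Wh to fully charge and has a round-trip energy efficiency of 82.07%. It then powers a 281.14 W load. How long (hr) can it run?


Step 1: E_discharge = eta/100 * E_charge = 82.07/100 * 642.37 = 527.19 Wh
Step 2: t = E_discharge / P = 527.19 / 281.14 = 1.875 hr

1.875 hr


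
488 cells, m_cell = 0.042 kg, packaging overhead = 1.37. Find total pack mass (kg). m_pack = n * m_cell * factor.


m_pack = n * m_cell * overhead = 488 * 0.042 * 1.37 = 28.08 kg

28.08 kg


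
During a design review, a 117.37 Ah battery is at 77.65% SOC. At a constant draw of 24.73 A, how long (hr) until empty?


Step 1: remaining = SOC/100 * C_total = 77.65/100 * 117.37 = 91.138 Ah
Step 2: t = remaining / I = 91.138 / 24.73 = 3.685 hr

3.685 hr


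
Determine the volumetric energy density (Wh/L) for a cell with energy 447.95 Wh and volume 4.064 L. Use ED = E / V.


ED = E / V = 447.95 / 4.064 = 110.2 Wh/L

110.2 Wh/L


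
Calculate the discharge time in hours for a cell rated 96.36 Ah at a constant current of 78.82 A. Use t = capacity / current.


t = capacity / current = 96.36 / 78.82 = 1.223 hr

1.223 hr


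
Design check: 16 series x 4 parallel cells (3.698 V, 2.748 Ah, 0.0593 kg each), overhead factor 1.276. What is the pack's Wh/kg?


Step 1: V_pack = 16 * 3.698 = 59.168 V
Step 2: C_pack = 4 * 2.748 = 10.992 Ah
Step 3: E_pack = V_pack * C_pack = 59.168 * 10.992 = 650.37 Wh
Step 4: m_pack = 16 * 4 * 0.0593 * 1.276 = 4.8427 kg
Step 5: ED = E_pack / m_pack = 650.37 / 4.8427 = 134.3 Wh/kg

134.3 Wh/kg


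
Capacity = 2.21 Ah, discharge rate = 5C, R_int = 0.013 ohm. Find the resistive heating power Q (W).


Step 1: I = C_rate * capacity = 5 * 2.21 = 11.05 A
Step 2: Q = I^2 * R = 11.05^2 * 0.013 = 122.1 * 0.013 = 1.587 W

1.587 W


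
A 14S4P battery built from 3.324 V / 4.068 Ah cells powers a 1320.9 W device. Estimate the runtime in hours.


Step 1: E_pack = Ns * V_cell * Np * C_cell = 14 * 3.324 * 4 * 4.068 = 757.23 Wh
Step 2: t = E_pack / P = 757.23 / 1320.9 = 0.5733 hr

0.5733 hr


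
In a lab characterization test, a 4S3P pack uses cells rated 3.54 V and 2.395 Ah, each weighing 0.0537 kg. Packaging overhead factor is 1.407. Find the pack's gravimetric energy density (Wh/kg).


Step 1: V_pack = 4 * 3.54 = 14.16 V
Step 2: C_pack = 3 * 2.395 = 7.185 Ah
Step 3: E_pack = V_pack * C_pack = 14.16 * 7.185 = 101.74 Wh
Step 4: m_pack = 4 * 3 * 0.0537 * 1.407 = 0.90667 kg
Step 5: ED = E_pack / m_pack = 101.74 / 0.90667 = 112.2 Wh/kg

112.2 Wh/kg


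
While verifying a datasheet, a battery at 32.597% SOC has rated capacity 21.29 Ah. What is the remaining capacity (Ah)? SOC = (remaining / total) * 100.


remaining = SOC / 100 * total = 32.597 / 100 * 21.29 = 6.940 Ah

6.940 Ah


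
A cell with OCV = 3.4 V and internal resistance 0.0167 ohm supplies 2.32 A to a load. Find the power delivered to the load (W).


Step 1: V_terminal = OCV - I*R = 3.4 - 2.32 * 0.0167 = 3.3613 V
Step 2: P_out = V_terminal * I = 3.3613 * 2.32 = 7.798 W

7.798 W


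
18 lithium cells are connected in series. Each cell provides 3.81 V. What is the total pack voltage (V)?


Series voltages add: 18 * 3.81 V = 68.58 V

68.58 V


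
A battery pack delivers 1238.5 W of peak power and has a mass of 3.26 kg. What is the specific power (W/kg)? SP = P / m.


SP = P / m = 1238.5 / 3.26 = 379.9 W/kg

379.9 W/kg


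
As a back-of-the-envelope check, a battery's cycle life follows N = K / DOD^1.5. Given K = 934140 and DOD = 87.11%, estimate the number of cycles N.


Step 1: DOD^1.5 = 87.11^1.5 = 813.02
Step 2: N = 934140 / 813.02 = 1149 cycles

1149 cycles


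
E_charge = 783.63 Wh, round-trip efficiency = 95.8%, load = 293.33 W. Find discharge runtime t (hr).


Step 1: E_discharge = eta/100 * E_charge = 95.8/100 * 783.63 = 750.72 Wh
Step 2: t = E_discharge / P = 750.72 / 293.33 = 2.559 hr

2.559 hr


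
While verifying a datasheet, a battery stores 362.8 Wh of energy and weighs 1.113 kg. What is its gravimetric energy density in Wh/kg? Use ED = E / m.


Specific energy = 362.8 Wh / 1.113 kg = 326.0 Wh/kg

326.0 Wh/kg


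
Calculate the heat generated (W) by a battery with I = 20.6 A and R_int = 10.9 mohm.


Convert: R = 10.9 mohm = 0.0109 ohm
Q = I^2 * R = 20.6^2 * 0.0109 = 4.626 W

4.626 W


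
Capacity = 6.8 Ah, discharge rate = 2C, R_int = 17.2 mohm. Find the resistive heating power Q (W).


Convert: R = 17.2 mohm = 0.0172 ohm
Step 1: I = C_rate * capacity = 2 * 6.8 = 13.6 A
Step 2: Q = I^2 * R = 13.6^2 * 0.0172 = 184.96 * 0.0172 = 3.181 W

3.181 W


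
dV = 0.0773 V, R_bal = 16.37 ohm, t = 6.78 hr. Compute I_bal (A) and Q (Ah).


I_bal = dV / R = 0.0773 / 16.37 = 0.0047221 A
Q = I_bal * t = 0.0047221 * 6.78 = 0.03202 Ah

I=0.0047221 A, Q=0.03202 Ah


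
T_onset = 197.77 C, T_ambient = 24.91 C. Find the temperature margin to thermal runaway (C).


margin = T_onset - T_ambient = 197.77 - 24.91 = 172.86 C

172.86 C


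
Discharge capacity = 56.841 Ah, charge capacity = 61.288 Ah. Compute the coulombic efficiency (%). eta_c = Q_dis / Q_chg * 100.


eta_c = Q_dis / Q_chg * 100 = 56.841 / 61.288 * 100 = 92.74%

92.74%


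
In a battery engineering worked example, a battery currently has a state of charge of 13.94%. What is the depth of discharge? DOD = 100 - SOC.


DOD = 100 - SOC = 100 - 13.94 = 86.06%

86.06%


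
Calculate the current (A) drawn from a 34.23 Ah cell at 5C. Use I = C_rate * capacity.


I = C_rate * capacity = 5 * 34.23 = 171.15 A

171.15 A


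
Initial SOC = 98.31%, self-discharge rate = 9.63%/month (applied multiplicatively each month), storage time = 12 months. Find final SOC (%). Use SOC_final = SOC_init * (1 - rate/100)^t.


decay = (1 - 9.63/100)^12 = 0.29668
SOC_final = 98.31 * 0.29668 = 29.17%

29.17%


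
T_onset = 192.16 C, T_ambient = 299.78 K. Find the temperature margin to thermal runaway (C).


Convert: T_ambient = 299.78 K = 26.63 C
margin = 192.16 - 26.63 = 165.53 C

165.53 C


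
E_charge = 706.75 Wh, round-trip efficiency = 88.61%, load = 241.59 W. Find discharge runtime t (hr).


Step 1: E_discharge = eta/100 * E_charge = 88.61/100 * 706.75 = 626.25 Wh
Step 2: t = E_discharge / P = 626.25 / 241.59 = 2.592 hr

2.592 hr


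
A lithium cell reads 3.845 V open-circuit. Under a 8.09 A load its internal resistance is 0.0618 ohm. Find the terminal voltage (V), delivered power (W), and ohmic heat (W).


Step 1: V_terminal = OCV - I*R = 3.845 - 8.09 * 0.0618 = 3.345 V
Step 2: P_out = V_terminal * I = 3.345 * 8.09 = 27.06 W
Step 3: Q = I^2 * R = 8.09^2 * 0.0618 = 4.045 W

V=3.345 V, P=27.06 W, Q=4.045 W


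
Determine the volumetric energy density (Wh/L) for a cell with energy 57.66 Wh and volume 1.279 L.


ED = E / V = 57.66 / 1.279 = 45.08 Wh/L

45.08 Wh/L


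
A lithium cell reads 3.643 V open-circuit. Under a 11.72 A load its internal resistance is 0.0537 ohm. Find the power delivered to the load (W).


Step 1: V_terminal = OCV - I*R = 3.643 - 11.72 * 0.0537 = 3.0136 V
Step 2: P_out = V_terminal * I = 3.0136 * 11.72 = 35.32 W

35.32 W


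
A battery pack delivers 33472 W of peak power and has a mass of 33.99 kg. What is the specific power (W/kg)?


Specific power = 33472 W / 33.99 kg = 984.8 W/kg

984.8 W/kg


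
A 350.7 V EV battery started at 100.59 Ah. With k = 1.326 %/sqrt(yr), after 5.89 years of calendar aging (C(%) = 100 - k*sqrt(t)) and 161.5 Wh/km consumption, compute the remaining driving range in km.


Step 1: capacity retention = 100 - 1.326 * sqrt(5.89) = 100 - 1.326 * 2.4269 = 96.782%
Step 2: C_now = 100.59 * 96.782/100 = 97.353 Ah
Step 3: E_pack = V * C_now = 350.7 * 97.353 = 34142 Wh
Step 4: range = E_pack / consumption = 34142 / 161.5 = 211.4 km

211.4 km


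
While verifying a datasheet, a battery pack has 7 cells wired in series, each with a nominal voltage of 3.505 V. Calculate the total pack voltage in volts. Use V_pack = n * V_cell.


Series voltages add: 7 * 3.505 V = 24.535 V

24.535 V


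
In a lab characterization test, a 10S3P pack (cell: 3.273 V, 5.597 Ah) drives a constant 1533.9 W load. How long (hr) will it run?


Step 1: E_pack = Ns * V_cell * Np * C_cell = 10 * 3.273 * 3 * 5.597 = 549.57 Wh
Step 2: t = E_pack / P = 549.57 / 1533.9 = 0.3583 hr

0.3583 hr


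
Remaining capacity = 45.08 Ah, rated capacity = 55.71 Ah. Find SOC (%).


SOC = (remaining / total) * 100 = (45.08 / 55.71) * 100 = 80.92%

80.92%


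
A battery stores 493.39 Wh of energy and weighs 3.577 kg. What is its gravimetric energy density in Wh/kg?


Specific energy = 493.39 Wh / 3.577 kg = 137.9 Wh/kg

137.9 Wh/kg


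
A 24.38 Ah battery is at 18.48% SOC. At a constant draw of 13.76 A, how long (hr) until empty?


Step 1: remaining = SOC/100 * C_total = 18.48/100 * 24.38 = 4.5054 Ah
Step 2: t = remaining / I = 4.5054 / 13.76 = 0.3274 hr

0.3274 hr


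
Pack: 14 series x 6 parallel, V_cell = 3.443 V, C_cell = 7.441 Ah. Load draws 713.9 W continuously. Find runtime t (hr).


Step 1: E_pack = Ns * V_cell * Np * C_cell = 14 * 3.443 * 6 * 7.441 = 2152 Wh
Step 2: t = E_pack / P = 2152 / 713.9 = 3.014 hr

3.014 hr


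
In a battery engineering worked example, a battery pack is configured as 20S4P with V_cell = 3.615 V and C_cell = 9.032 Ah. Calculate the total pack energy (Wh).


E = Ns * Vcell * Np * Ccell = 20 * 3.615 * 4 * 9.032 = 2612 Wh

2612 Wh


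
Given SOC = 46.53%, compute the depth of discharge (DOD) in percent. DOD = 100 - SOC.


DOD = 100 - SOC = 100 - 46.53 = 53.47%

53.47%


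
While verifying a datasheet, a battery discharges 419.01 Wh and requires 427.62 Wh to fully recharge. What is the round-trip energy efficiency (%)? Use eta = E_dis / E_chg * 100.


eta_e = E_dis / E_chg * 100 = 419.01 / 427.62 * 100 = 97.99%

97.99%


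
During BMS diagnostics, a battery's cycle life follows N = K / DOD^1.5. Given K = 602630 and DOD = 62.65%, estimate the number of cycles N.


Step 1: DOD^1.5 = 62.65^1.5 = 495.89
Step 2: N = 602630 / 495.89 = 1215 cycles

1215 cycles


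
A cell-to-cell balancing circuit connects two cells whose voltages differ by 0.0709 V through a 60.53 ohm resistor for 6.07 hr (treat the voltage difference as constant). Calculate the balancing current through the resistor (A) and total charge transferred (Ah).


I_bal = dV / R = 0.0709 / 60.53 = 0.0011713 A
Q = I_bal * t = 0.0011713 * 6.07 = 0.007110 Ah

I=0.0011713 A, Q=0.007110 Ah


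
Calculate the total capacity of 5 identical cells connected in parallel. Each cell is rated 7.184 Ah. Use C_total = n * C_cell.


Parallel capacities add: 5 * 7.184 Ah = 35.92 Ah

35.92 Ah


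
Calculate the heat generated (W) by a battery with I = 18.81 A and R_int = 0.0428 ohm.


I^2 = 353.82
Q = 353.82 * 0.0428 = 15.14 W

15.14 W


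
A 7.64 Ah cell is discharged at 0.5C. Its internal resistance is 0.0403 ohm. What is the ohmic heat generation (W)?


Step 1: I = C_rate * capacity = 0.5 * 7.64 = 3.82 A
Step 2: Q = I^2 * R = 3.82^2 * 0.0403 = 14.592 * 0.0403 = 0.5881 W

0.5881 W


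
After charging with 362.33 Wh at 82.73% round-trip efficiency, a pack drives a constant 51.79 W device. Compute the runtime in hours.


Step 1: E_discharge = eta/100 * E_charge = 82.73/100 * 362.33 = 299.76 Wh
Step 2: t = E_discharge / P = 299.76 / 51.79 = 5.788 hr

5.788 hr


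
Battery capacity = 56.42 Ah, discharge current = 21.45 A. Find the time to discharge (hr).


Runtime = 56.42 Ah / 21.45 A = 2.630 hr

2.630 hr


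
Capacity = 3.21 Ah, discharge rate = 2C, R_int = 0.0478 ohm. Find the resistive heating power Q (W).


Step 1: I = C_rate * capacity = 2 * 3.21 = 6.42 A
Step 2: Q = I^2 * R = 6.42^2 * 0.0478 = 41.216 * 0.0478 = 1.970 W

1.970 W


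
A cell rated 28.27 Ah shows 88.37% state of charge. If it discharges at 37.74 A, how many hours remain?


Step 1: remaining = SOC/100 * C_total = 88.37/100 * 28.27 = 24.982 Ah
Step 2: t = remaining / I = 24.982 / 37.74 = 0.6620 hr

0.6620 hr


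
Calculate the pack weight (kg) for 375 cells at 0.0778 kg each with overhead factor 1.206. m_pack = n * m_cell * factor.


m_pack = n * m_cell * overhead = 375 * 0.0778 * 1.206 = 35.19 kg

35.19 kg


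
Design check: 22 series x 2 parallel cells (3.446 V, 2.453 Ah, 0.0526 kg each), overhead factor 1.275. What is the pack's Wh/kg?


Step 1: V_pack = 22 * 3.446 = 75.812 V
Step 2: C_pack = 2 * 2.453 = 4.906 Ah
Step 3: E_pack = V_pack * C_pack = 75.812 * 4.906 = 371.93 Wh
Step 4: m_pack = 22 * 2 * 0.0526 * 1.275 = 2.9509 kg
Step 5: ED = E_pack / m_pack = 371.93 / 2.9509 = 126.0 Wh/kg

126.0 Wh/kg


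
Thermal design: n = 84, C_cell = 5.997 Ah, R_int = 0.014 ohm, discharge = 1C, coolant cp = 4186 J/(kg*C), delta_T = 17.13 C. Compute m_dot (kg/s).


Step 1: I = 1 * 5.997 = 5.997 A
Step 2: Q_cell = I^2 * R = 5.997^2 * 0.014 = 0.5035 W
Step 3: Q_total = 84 * 0.5035 = 42.294 W
Step 4: m_dot = Q_total / (cp * dT) = 42.294 / (4186 * 17.13) = 5.898e-04 kg/s

5.898e-04 kg/s


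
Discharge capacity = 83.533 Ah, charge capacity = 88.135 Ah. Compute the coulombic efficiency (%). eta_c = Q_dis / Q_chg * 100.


Coulombic efficiency = 83.533/88.135 * 100% = 94.78%

94.78%


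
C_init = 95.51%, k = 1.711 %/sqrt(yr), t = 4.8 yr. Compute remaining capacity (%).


sqrt(t) = sqrt(4.8) = 2.1909
C_final = 95.51 - 1.711 * 2.1909 = 91.76%

91.76%


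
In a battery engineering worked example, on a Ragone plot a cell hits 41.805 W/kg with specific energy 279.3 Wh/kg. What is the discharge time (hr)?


t = E / P = 279.3 / 41.805 = 6.681 hr

6.681 hr


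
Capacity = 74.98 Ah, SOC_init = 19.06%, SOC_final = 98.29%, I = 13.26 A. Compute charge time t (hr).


delta_Ah = 74.98 * (98.29 - 19.06) / 100 = 59.407 Ah
t = delta_Ah / I = 59.407 / 13.26 = 4.480 hr

4.480 hr


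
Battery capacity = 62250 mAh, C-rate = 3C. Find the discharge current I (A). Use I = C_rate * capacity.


Convert: capacity = 62250 mAh = 62.25 Ah
At 3C: I = 3 * 62.25 Ah = 186.75 A

186.75 A


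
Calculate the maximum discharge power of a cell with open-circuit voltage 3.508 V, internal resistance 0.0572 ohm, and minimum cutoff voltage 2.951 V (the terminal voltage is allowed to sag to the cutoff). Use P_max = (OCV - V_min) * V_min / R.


P_max = (OCV - V_min) * V_min / R = (3.508 - 2.951) * 2.951 / 0.0572 = 0.557 * 2.951 / 0.0572 = 28.74 W

28.74 W


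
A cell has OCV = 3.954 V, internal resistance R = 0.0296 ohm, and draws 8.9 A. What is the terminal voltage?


IR drop = 8.9 * 0.0296 = 0.26344 V
V = 3.954 - 0.26344 = 3.691 V

3.691 V


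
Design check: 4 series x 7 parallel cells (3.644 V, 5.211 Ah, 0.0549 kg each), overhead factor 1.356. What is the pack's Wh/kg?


Step 1: V_pack = 4 * 3.644 = 14.576 V
Step 2: C_pack = 7 * 5.211 = 36.477 Ah
Step 3: E_pack = V_pack * C_pack = 14.576 * 36.477 = 531.69 Wh
Step 4: m_pack = 4 * 7 * 0.0549 * 1.356 = 2.0844 kg
Step 5: ED = E_pack / m_pack = 531.69 / 2.0844 = 255.1 Wh/kg

255.1 Wh/kg


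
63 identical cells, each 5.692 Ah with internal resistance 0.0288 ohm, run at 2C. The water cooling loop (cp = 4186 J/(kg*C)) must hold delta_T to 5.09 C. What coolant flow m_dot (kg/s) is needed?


Step 1: I = 2 * 5.692 = 11.384 A
Step 2: Q_cell = I^2 * R = 11.384^2 * 0.0288 = 3.7323 W
Step 3: Q_total = 63 * 3.7323 = 235.13 W
Step 4: m_dot = Q_total / (cp * dT) = 235.13 / (4186 * 5.09) = 0.01104 kg/s

0.01104 kg/s


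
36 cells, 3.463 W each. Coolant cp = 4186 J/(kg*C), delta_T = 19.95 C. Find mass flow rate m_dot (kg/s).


Q_total = 36 * 3.463 = 124.67 W
m_dot = Q_total / (cp * dT) = 124.67 / (4186 * 19.95) = 0.001493 kg/s

0.001493 kg/s


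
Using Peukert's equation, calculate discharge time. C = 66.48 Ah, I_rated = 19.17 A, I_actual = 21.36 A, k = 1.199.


t_rated = C / I_rated = 66.48 / 19.17 = 3.4679 hr
(I_rated/I)^k = (0.89747)^1.199 = 0.87836
t = t_rated * (I_rated/I)^k = 3.4679 * 0.87836 = 3.046 hr

3.046 hr


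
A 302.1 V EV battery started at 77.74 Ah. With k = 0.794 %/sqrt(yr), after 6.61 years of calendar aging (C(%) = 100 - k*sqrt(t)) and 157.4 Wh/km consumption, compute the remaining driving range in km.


Step 1: capacity retention = 100 - 0.794 * sqrt(6.61) = 100 - 0.794 * 2.571 = 97.959%
Step 2: C_now = 77.74 * 97.959/100 = 76.153 Ah
Step 3: E_pack = V * C_now = 302.1 * 76.153 = 23006 Wh
Step 4: range = E_pack / consumption = 23006 / 157.4 = 146.2 km

146.2 km
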